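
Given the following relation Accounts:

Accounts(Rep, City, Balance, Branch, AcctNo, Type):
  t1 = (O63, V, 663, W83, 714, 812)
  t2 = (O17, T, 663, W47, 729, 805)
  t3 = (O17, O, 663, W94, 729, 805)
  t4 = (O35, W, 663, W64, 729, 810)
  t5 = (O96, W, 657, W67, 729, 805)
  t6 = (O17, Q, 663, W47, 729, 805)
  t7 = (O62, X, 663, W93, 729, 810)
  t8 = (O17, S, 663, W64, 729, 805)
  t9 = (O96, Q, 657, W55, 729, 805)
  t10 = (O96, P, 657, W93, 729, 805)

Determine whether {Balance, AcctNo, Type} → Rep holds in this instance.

(Balance=663, AcctNo=714, Type=812): row 1 → Rep = O63 ✓
(Balance=663, AcctNo=729, Type=805): rows 2, 3, 6, 8 → Rep = O17, O17, O17, O17 ✓
(Balance=663, AcctNo=729, Type=810): rows 4, 7 → Rep takes values {O35, O62} — violation
(Balance=657, AcctNo=729, Type=805): rows 5, 9, 10 → Rep = O96, O96, O96 ✓
Two rows agree on {Balance, AcctNo, Type} but differ on Rep, so {Balance, AcctNo, Type} → Rep does not hold.

No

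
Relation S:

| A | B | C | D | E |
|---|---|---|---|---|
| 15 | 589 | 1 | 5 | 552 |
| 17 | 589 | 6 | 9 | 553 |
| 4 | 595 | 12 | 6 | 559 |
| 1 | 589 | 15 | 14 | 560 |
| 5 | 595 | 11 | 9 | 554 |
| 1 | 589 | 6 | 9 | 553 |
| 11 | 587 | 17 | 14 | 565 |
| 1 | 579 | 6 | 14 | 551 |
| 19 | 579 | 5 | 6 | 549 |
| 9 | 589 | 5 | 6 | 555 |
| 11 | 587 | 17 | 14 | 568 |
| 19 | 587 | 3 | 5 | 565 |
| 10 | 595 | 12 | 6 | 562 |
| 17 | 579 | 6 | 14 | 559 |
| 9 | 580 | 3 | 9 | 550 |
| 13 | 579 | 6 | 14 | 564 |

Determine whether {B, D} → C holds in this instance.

Yes

(B=589, D=5): 1 row → C = 1 ✓
(B=589, D=9): 2 rows → C = 6, 6 ✓
(B=595, D=6): 2 rows → C = 12, 12 ✓
(B=589, D=14): 1 row → C = 15 ✓
(B=595, D=9): 1 row → C = 11 ✓
(B=587, D=14): 2 rows → C = 17, 17 ✓
(B=579, D=14): 3 rows → C = 6, 6, 6 ✓
(B=579, D=6): 1 row → C = 5 ✓
(B=589, D=6): 1 row → C = 5 ✓
(B=587, D=5): 1 row → C = 3 ✓
(B=580, D=9): 1 row → C = 3 ✓
Every {B, D} value is associated with a single C value, so {B, D} → C holds.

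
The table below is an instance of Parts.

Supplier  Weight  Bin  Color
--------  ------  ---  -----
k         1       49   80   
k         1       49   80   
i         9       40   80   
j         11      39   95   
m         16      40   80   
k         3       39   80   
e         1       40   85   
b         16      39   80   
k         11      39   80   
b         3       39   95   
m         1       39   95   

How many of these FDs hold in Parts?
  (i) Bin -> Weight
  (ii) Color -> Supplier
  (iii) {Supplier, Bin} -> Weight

(i) Bin -> Weight: Bin=40: 3 rows → Weight takes values {9, 16, 1} — violation; Bin=39: 6 rows → Weight takes values {11, 3, 16, 1} — violation — fails.
(ii) Color -> Supplier: Color=80: 7 rows → Supplier takes values {k, i, m, b} — violation; Color=95: 3 rows → Supplier takes values {j, b, m} — violation — fails.
(iii) {Supplier, Bin} -> Weight: (Supplier=k, Bin=39): 2 rows → Weight takes values {3, 11} — violation; (Supplier=b, Bin=39): 2 rows → Weight takes values {16, 3} — violation — fails.
None of the 3 dependencies hold.

0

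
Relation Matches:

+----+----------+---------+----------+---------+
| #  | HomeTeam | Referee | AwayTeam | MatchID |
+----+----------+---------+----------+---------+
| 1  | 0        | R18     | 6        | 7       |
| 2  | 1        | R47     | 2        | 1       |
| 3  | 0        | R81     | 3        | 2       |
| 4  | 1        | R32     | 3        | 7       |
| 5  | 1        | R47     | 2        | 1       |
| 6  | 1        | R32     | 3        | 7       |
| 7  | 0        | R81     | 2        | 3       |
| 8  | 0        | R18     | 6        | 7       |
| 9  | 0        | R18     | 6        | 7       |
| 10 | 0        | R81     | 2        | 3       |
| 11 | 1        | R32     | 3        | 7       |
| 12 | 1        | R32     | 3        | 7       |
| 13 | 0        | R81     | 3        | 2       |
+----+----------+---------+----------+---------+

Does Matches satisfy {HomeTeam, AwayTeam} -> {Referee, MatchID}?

(HomeTeam=0, AwayTeam=6): rows 1, 8, 9 → {Referee,MatchID} = (R18, 7), (R18, 7), (R18, 7) ✓
(HomeTeam=1, AwayTeam=2): rows 2, 5 → {Referee,MatchID} = (R47, 1), (R47, 1) ✓
(HomeTeam=0, AwayTeam=3): rows 3, 13 → {Referee,MatchID} = (R81, 2), (R81, 2) ✓
(HomeTeam=1, AwayTeam=3): rows 4, 6, 11, 12 → {Referee,MatchID} = (R32, 7), (R32, 7), (R32, 7), (R32, 7) ✓
(HomeTeam=0, AwayTeam=2): rows 7, 10 → {Referee,MatchID} = (R81, 3), (R81, 3) ✓
Every {HomeTeam, AwayTeam} value is associated with a single {Referee, MatchID} value, so {HomeTeam, AwayTeam} -> {Referee, MatchID} holds.

Yes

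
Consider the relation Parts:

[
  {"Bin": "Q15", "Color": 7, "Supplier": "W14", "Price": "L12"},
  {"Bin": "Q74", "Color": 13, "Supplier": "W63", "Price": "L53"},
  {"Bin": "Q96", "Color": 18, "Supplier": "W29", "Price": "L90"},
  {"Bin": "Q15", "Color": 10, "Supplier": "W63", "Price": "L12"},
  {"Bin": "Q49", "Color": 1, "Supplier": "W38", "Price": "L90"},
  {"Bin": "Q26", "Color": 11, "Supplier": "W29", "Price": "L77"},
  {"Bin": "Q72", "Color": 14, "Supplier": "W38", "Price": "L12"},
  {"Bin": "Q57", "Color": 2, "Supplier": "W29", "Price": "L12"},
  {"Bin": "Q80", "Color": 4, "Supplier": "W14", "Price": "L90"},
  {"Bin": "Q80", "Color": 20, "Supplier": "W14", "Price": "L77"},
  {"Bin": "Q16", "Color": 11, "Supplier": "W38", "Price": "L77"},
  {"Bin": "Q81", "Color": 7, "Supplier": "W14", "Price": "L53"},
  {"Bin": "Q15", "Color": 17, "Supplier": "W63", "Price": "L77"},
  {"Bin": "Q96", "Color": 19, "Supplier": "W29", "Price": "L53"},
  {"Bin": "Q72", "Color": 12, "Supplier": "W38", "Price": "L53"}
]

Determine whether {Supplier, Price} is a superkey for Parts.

Yes

All 15 rows have distinct {Supplier, Price} values, so {Supplier, Price} → (all attributes) holds and {Supplier, Price} is a superkey.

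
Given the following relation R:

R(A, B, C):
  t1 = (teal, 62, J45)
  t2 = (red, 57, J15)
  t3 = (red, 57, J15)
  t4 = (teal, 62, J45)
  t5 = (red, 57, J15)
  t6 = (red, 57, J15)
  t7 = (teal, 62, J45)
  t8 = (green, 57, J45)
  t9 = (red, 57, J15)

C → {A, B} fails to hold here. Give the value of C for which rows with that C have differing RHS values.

J45

C=J45: rows 1, 4, 7, 8 → {A,B} takes values {(teal, 62), (green, 57)} — violation
C=J15: rows 2, 3, 5, 6, 9 → {A,B} = (red, 57), (red, 57), (red, 57), (red, 57), (red, 57) ✓
The only C value with inconsistent RHS is C=J45.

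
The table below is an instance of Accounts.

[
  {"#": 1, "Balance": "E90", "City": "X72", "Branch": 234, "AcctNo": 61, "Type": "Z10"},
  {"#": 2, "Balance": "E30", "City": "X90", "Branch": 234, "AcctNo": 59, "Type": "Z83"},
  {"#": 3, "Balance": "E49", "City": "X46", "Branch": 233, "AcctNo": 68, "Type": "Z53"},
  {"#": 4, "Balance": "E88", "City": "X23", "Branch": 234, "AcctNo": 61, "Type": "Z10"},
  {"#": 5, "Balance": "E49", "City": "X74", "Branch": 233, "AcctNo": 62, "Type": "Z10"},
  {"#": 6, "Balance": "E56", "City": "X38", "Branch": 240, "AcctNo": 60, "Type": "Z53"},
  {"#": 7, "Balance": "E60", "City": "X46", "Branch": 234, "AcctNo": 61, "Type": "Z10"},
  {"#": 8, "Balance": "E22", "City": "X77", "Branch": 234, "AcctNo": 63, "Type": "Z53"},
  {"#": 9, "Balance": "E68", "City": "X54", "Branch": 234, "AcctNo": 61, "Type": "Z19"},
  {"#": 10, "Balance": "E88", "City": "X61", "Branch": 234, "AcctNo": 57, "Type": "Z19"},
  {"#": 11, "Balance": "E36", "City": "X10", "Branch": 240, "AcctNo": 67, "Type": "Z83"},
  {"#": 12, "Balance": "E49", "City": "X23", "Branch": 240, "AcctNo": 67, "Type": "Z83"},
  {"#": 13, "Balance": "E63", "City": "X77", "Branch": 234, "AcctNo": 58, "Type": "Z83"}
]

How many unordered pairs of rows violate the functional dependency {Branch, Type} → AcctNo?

2

(Branch=234, Type=Z10): all 3 rows agree on AcctNo — 0 pairs.
(Branch=234, Type=Z83): violating pairs (2,13) — 1 pair.
(Branch=234, Type=Z19): violating pairs (9,10) — 1 pair.
(Branch=240, Type=Z83): all 2 rows agree on AcctNo — 0 pairs.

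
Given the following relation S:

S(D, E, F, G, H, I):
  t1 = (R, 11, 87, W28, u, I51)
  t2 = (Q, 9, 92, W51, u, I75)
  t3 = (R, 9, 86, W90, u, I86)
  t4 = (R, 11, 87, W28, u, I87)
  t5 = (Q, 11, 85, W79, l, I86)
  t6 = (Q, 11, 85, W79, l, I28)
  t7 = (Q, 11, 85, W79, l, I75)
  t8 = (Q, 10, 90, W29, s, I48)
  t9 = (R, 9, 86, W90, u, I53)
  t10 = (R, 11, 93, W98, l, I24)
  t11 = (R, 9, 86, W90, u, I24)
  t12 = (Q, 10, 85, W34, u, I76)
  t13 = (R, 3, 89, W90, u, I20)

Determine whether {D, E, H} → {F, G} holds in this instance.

Yes

(D=R, E=11, H=u): rows 1, 4 → {F,G} = (87, W28), (87, W28) ✓
(D=Q, E=9, H=u): row 2 → {F,G} = (92, W51) ✓
(D=R, E=9, H=u): rows 3, 9, 11 → {F,G} = (86, W90), (86, W90), (86, W90) ✓
(D=Q, E=11, H=l): rows 5, 6, 7 → {F,G} = (85, W79), (85, W79), (85, W79) ✓
(D=Q, E=10, H=s): row 8 → {F,G} = (90, W29) ✓
(D=R, E=11, H=l): row 10 → {F,G} = (93, W98) ✓
(D=Q, E=10, H=u): row 12 → {F,G} = (85, W34) ✓
(D=R, E=3, H=u): row 13 → {F,G} = (89, W90) ✓
Every {D, E, H} value is associated with a single {F, G} value, so {D, E, H} → {F, G} holds.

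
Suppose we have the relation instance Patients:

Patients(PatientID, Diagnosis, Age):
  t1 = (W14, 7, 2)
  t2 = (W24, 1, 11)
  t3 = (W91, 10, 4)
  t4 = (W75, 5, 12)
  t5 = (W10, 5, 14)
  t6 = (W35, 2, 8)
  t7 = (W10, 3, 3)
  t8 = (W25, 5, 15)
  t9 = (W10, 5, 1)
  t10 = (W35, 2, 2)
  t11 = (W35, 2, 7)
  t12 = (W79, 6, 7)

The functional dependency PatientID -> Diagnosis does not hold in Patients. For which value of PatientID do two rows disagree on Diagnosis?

PatientID=W14: row 1 → Diagnosis = 7 ✓
PatientID=W24: row 2 → Diagnosis = 1 ✓
PatientID=W91: row 3 → Diagnosis = 10 ✓
PatientID=W75: row 4 → Diagnosis = 5 ✓
PatientID=W10: rows 5, 7, 9 → Diagnosis takes values {5, 3} — violation
PatientID=W35: rows 6, 10, 11 → Diagnosis = 2, 2, 2 ✓
PatientID=W25: row 8 → Diagnosis = 5 ✓
PatientID=W79: row 12 → Diagnosis = 6 ✓
The only PatientID value with inconsistent Diagnosis is PatientID=W10.

W10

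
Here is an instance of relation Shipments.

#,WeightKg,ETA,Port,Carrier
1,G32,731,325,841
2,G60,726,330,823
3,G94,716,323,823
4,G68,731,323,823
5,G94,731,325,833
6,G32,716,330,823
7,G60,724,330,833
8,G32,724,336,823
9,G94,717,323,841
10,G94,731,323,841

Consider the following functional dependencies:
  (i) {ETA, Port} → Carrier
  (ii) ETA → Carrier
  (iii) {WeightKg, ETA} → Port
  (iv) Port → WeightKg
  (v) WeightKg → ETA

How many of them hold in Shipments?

0

(i) {ETA, Port} → Carrier: (ETA=731, Port=325): rows 1, 5 → Carrier takes values {841, 833} — violation; (ETA=731, Port=323): rows 4, 10 → Carrier takes values {823, 841} — violation — fails.
(ii) ETA → Carrier: ETA=731: rows 1, 4, 5, 10 → Carrier takes values {841, 823, 833} — violation; ETA=724: rows 7, 8 → Carrier takes values {833, 823} — violation — fails.
(iii) {WeightKg, ETA} → Port: (WeightKg=G94, ETA=731): rows 5, 10 → Port takes values {325, 323} — violation — fails.
(iv) Port → WeightKg: Port=325: rows 1, 5 → WeightKg takes values {G32, G94} — violation; Port=330: rows 2, 6, 7 → WeightKg takes values {G60, G32} — violation; Port=323: rows 3, 4, 9, 10 → WeightKg takes values {G94, G68} — violation — fails.
(v) WeightKg → ETA: WeightKg=G32: rows 1, 6, 8 → ETA takes values {731, 716, 724} — violation; WeightKg=G60: rows 2, 7 → ETA takes values {726, 724} — violation; WeightKg=G94: rows 3, 5, 9, 10 → ETA takes values {716, 731, 717} — violation — fails.
None of the 5 dependencies hold.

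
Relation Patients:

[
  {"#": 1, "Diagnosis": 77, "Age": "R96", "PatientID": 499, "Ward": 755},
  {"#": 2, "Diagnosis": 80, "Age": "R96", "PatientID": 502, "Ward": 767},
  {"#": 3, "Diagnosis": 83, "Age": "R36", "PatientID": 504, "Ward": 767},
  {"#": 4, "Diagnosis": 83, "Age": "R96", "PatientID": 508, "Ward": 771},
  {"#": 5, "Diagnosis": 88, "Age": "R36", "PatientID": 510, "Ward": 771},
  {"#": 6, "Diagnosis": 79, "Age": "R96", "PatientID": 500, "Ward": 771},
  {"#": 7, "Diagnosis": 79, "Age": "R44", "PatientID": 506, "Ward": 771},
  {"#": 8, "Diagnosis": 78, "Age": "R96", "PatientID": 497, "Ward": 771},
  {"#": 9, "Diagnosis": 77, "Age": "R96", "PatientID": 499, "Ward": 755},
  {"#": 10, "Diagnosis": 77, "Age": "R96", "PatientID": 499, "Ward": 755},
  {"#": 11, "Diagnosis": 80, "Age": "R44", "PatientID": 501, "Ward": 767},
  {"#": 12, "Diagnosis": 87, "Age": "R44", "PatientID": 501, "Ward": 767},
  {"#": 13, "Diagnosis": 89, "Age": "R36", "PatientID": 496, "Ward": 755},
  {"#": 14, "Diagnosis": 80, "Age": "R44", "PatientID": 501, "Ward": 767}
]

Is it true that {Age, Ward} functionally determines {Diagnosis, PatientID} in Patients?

No

(Age=R96, Ward=755): rows 1, 9, 10 → {Diagnosis,PatientID} = (77, 499), (77, 499), (77, 499) ✓
(Age=R96, Ward=767): row 2 → {Diagnosis,PatientID} = (80, 502) ✓
(Age=R36, Ward=767): row 3 → {Diagnosis,PatientID} = (83, 504) ✓
(Age=R96, Ward=771): rows 4, 6, 8 → {Diagnosis,PatientID} takes values {(83, 508), (79, 500), (78, 497)} — violation
(Age=R36, Ward=771): row 5 → {Diagnosis,PatientID} = (88, 510) ✓
(Age=R44, Ward=771): row 7 → {Diagnosis,PatientID} = (79, 506) ✓
(Age=R44, Ward=767): rows 11, 12, 14 → {Diagnosis,PatientID} takes values {(80, 501), (87, 501)} — violation
(Age=R36, Ward=755): row 13 → {Diagnosis,PatientID} = (89, 496) ✓
Two rows agree on {Age, Ward} but differ on {Diagnosis, PatientID}, so {Age, Ward} → {Diagnosis, PatientID} does not hold.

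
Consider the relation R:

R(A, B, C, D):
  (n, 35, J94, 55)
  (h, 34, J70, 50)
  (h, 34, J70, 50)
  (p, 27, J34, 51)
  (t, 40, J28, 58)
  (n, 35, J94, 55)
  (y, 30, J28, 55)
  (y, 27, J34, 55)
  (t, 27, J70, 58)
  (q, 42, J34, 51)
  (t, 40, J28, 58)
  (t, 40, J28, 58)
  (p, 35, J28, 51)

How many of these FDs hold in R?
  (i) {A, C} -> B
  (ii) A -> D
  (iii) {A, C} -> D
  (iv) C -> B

(i) {A, C} -> B: every LHS value maps to a single RHS value — holds.
(ii) A -> D: every LHS value maps to a single RHS value — holds.
(iii) {A, C} -> D: every LHS value maps to a single RHS value — holds.
(iv) C -> B: C=J70: 3 rows → B takes values {34, 27} — violation; C=J34: 3 rows → B takes values {27, 42} — violation; C=J28: 5 rows → B takes values {40, 30, 35} — violation — fails.
3 of the 4 dependencies hold.

3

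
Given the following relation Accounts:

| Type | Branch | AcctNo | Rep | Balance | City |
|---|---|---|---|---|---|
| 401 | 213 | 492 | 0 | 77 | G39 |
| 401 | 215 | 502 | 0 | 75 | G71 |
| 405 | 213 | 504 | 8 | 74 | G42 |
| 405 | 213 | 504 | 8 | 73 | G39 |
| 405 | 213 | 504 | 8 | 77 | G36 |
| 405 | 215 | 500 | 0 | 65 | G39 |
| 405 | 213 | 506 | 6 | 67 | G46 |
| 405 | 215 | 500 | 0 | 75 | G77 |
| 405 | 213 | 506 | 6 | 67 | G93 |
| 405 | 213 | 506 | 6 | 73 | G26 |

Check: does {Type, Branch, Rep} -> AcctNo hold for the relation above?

(Type=401, Branch=213, Rep=0): 1 row → AcctNo = 492 ✓
(Type=401, Branch=215, Rep=0): 1 row → AcctNo = 502 ✓
(Type=405, Branch=213, Rep=8): 3 rows → AcctNo = 504, 504, 504 ✓
(Type=405, Branch=215, Rep=0): 2 rows → AcctNo = 500, 500 ✓
(Type=405, Branch=213, Rep=6): 3 rows → AcctNo = 506, 506, 506 ✓
Every {Type, Branch, Rep} value is associated with a single AcctNo value, so {Type, Branch, Rep} -> AcctNo holds.

Yes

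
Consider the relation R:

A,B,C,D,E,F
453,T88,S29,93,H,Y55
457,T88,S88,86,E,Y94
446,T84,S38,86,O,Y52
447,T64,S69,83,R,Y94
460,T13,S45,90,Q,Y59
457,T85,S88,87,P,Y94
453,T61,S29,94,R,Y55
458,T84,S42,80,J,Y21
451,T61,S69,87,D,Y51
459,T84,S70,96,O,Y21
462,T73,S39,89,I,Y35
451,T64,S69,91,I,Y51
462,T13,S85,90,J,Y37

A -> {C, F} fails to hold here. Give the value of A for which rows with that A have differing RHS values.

A=453: 2 rows → {C,F} = (S29, Y55), (S29, Y55) ✓
A=457: 2 rows → {C,F} = (S88, Y94), (S88, Y94) ✓
A=446: 1 row → {C,F} = (S38, Y52) ✓
A=447: 1 row → {C,F} = (S69, Y94) ✓
A=460: 1 row → {C,F} = (S45, Y59) ✓
A=458: 1 row → {C,F} = (S42, Y21) ✓
A=451: 2 rows → {C,F} = (S69, Y51), (S69, Y51) ✓
A=459: 1 row → {C,F} = (S70, Y21) ✓
A=462: 2 rows → {C,F} takes values {(S39, Y35), (S85, Y37)} — violation
The only A value with inconsistent RHS is A=462.

462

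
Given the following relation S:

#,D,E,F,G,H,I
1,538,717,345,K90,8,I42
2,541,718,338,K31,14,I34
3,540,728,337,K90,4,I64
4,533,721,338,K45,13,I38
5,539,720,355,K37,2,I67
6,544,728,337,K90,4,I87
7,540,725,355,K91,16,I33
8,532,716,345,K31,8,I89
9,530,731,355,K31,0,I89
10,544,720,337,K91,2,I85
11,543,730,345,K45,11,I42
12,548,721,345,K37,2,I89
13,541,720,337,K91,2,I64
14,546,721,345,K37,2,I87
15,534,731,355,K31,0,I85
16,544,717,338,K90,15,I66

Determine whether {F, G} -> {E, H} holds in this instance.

Yes

(F=345, G=K90): row 1 → {E,H} = (717, 8) ✓
(F=338, G=K31): row 2 → {E,H} = (718, 14) ✓
(F=337, G=K90): rows 3, 6 → {E,H} = (728, 4), (728, 4) ✓
(F=338, G=K45): row 4 → {E,H} = (721, 13) ✓
(F=355, G=K37): row 5 → {E,H} = (720, 2) ✓
(F=355, G=K91): row 7 → {E,H} = (725, 16) ✓
(F=345, G=K31): row 8 → {E,H} = (716, 8) ✓
(F=355, G=K31): rows 9, 15 → {E,H} = (731, 0), (731, 0) ✓
(F=337, G=K91): rows 10, 13 → {E,H} = (720, 2), (720, 2) ✓
(F=345, G=K45): row 11 → {E,H} = (730, 11) ✓
(F=345, G=K37): rows 12, 14 → {E,H} = (721, 2), (721, 2) ✓
(F=338, G=K90): row 16 → {E,H} = (717, 15) ✓
Every {F, G} value is associated with a single {E, H} value, so {F, G} -> {E, H} holds.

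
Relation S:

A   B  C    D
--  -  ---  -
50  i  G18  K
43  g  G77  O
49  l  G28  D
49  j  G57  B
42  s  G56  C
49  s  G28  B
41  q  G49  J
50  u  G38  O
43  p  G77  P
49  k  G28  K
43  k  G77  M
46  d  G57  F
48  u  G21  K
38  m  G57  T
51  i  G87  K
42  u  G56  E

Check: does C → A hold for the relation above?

No

C=G18: 1 row → A = 50 ✓
C=G77: 3 rows → A = 43, 43, 43 ✓
C=G28: 3 rows → A = 49, 49, 49 ✓
C=G57: 3 rows → A takes values {49, 46, 38} — violation
C=G56: 2 rows → A = 42, 42 ✓
C=G49: 1 row → A = 41 ✓
C=G38: 1 row → A = 50 ✓
C=G21: 1 row → A = 48 ✓
C=G87: 1 row → A = 51 ✓
Two rows agree on C but differ on A, so C → A does not hold.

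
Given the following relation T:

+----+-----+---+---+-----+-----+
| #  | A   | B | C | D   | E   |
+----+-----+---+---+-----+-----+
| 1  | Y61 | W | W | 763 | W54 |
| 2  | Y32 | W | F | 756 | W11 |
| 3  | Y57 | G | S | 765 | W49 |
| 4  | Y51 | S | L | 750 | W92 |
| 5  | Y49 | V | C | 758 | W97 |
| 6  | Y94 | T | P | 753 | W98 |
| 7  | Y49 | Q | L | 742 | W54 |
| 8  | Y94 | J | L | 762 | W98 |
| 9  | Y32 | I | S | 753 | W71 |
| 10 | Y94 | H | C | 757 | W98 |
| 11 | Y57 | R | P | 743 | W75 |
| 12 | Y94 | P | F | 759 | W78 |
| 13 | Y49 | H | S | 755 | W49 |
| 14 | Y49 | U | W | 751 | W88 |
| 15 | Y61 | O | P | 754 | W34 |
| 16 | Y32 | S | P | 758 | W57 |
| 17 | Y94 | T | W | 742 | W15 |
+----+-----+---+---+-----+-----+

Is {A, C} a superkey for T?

All 17 rows have distinct {A, C} values, so {A, C} → (all attributes) holds and {A, C} is a superkey.

Yes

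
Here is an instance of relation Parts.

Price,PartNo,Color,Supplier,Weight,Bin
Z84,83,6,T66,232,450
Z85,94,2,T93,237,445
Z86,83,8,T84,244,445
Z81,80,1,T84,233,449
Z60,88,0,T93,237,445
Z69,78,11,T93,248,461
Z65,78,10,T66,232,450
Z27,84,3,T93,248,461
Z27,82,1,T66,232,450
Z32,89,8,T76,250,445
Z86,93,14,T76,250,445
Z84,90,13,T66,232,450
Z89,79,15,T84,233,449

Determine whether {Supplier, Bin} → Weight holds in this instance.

Yes

(Supplier=T66, Bin=450): 4 rows → Weight = 232, 232, 232, 232 ✓
(Supplier=T93, Bin=445): 2 rows → Weight = 237, 237 ✓
(Supplier=T84, Bin=445): 1 row → Weight = 244 ✓
(Supplier=T84, Bin=449): 2 rows → Weight = 233, 233 ✓
(Supplier=T93, Bin=461): 2 rows → Weight = 248, 248 ✓
(Supplier=T76, Bin=445): 2 rows → Weight = 250, 250 ✓
Every {Supplier, Bin} value is associated with a single Weight value, so {Supplier, Bin} → Weight holds.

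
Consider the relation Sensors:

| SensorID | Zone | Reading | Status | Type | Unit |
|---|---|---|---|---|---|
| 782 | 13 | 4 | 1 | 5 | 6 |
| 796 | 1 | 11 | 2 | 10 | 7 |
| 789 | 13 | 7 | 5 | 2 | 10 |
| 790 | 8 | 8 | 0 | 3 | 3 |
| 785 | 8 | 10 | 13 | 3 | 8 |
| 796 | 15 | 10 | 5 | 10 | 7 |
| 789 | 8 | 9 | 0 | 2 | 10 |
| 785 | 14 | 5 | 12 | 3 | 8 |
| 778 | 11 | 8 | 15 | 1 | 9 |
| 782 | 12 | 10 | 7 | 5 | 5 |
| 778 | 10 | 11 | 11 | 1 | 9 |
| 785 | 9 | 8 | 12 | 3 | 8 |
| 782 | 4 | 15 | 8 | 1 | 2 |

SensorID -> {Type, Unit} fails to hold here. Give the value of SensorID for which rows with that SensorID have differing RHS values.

SensorID=782: 3 rows → {Type,Unit} takes values {(5, 6), (5, 5), (1, 2)} — violation
SensorID=796: 2 rows → {Type,Unit} = (10, 7), (10, 7) ✓
SensorID=789: 2 rows → {Type,Unit} = (2, 10), (2, 10) ✓
SensorID=790: 1 row → {Type,Unit} = (3, 3) ✓
SensorID=785: 3 rows → {Type,Unit} = (3, 8), (3, 8), (3, 8) ✓
SensorID=778: 2 rows → {Type,Unit} = (1, 9), (1, 9) ✓
The only SensorID value with inconsistent RHS is SensorID=782.

782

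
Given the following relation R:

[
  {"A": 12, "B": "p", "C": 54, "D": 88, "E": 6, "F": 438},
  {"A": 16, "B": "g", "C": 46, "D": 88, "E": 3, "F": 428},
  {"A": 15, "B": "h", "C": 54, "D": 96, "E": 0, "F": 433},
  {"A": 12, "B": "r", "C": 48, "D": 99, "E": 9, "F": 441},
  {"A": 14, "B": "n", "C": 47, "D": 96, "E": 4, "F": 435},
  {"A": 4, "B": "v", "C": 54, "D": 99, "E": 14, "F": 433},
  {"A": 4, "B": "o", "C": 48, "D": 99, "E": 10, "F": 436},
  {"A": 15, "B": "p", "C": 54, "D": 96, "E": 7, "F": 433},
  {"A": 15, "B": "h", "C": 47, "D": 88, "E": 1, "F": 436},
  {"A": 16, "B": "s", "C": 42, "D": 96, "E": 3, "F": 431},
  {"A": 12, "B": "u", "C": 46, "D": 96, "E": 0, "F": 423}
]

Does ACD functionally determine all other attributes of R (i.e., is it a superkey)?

No

Two distinct rows share (A=15, C=54, D=96), so ACD does not determine every attribute — not a superkey.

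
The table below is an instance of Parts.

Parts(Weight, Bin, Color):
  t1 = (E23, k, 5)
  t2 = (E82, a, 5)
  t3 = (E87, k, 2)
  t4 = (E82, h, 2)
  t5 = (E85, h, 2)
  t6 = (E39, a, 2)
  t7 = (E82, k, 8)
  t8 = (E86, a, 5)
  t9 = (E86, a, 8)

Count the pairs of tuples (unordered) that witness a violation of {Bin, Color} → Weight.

2

(Bin=a, Color=5): violating pairs (2,8) — 1 pair.
(Bin=h, Color=2): violating pairs (4,5) — 1 pair.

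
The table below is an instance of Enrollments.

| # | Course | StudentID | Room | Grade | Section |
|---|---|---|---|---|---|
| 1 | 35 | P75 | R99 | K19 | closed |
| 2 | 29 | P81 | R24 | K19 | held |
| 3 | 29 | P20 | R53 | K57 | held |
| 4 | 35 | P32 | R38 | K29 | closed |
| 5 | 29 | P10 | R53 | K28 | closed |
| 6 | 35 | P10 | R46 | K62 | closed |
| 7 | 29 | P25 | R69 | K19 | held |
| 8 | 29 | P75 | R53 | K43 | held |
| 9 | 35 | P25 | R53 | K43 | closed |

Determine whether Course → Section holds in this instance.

Course=35: rows 1, 4, 6, 9 → Section = closed, closed, closed, closed ✓
Course=29: rows 2, 3, 5, 7, 8 → Section takes values {held, closed} — violation
Two rows agree on Course but differ on Section, so Course → Section does not hold.

No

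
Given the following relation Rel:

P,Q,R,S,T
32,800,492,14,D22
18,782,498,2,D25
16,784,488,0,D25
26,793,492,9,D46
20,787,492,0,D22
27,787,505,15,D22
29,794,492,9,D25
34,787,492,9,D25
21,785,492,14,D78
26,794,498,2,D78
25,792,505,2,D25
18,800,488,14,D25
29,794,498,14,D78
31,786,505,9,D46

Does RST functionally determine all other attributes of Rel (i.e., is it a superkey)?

Two distinct rows share (R=492, S=9, T=D25), so RST does not determine every attribute — not a superkey.

No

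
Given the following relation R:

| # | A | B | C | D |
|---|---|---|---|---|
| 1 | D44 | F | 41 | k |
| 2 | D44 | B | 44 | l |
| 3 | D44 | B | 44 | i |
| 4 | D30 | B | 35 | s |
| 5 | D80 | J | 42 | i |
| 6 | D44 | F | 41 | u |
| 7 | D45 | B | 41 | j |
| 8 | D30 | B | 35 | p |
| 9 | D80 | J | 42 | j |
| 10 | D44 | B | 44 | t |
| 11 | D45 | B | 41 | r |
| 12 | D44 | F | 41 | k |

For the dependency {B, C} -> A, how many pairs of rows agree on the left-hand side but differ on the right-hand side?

0

(B=F, C=41): all 3 rows agree on A — 0 pairs.
(B=B, C=44): all 3 rows agree on A — 0 pairs.
(B=B, C=35): all 2 rows agree on A — 0 pairs.
(B=J, C=42): all 2 rows agree on A — 0 pairs.
(B=B, C=41): all 2 rows agree on A — 0 pairs.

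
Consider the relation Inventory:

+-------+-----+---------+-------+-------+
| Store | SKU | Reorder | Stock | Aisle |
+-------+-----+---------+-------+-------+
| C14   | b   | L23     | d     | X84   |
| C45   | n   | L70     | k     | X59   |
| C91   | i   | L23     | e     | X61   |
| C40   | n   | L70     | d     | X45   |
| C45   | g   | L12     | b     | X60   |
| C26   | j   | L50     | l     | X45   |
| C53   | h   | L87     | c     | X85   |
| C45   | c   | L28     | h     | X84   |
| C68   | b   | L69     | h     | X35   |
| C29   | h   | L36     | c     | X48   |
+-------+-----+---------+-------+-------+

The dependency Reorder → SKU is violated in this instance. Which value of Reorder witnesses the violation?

Reorder=L23: 2 rows → SKU takes values {b, i} — violation
Reorder=L70: 2 rows → SKU = n, n ✓
Reorder=L12: 1 row → SKU = g ✓
Reorder=L50: 1 row → SKU = j ✓
Reorder=L87: 1 row → SKU = h ✓
Reorder=L28: 1 row → SKU = c ✓
Reorder=L69: 1 row → SKU = b ✓
Reorder=L36: 1 row → SKU = h ✓
The only Reorder value with inconsistent SKU is Reorder=L23.

L23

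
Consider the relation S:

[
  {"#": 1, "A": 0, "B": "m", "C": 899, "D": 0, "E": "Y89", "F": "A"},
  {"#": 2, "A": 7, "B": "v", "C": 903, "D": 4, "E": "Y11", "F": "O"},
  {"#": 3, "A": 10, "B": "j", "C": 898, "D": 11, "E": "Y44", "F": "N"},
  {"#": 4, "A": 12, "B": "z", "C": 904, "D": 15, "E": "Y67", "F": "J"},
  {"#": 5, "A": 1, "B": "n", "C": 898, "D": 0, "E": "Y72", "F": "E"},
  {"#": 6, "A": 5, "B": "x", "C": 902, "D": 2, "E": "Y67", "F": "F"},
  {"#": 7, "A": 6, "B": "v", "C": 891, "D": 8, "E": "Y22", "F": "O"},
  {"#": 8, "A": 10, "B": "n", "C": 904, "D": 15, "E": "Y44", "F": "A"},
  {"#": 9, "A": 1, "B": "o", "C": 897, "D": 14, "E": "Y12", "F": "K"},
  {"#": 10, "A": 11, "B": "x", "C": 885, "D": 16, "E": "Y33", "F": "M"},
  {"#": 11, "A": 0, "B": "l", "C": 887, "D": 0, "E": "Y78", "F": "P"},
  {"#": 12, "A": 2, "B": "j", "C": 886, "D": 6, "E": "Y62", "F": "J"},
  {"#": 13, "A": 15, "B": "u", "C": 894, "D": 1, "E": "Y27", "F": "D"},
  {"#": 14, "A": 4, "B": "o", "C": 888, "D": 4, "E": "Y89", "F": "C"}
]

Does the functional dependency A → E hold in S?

No

A=0: rows 1, 11 → E takes values {Y89, Y78} — violation
A=7: row 2 → E = Y11 ✓
A=10: rows 3, 8 → E = Y44, Y44 ✓
A=12: row 4 → E = Y67 ✓
A=1: rows 5, 9 → E takes values {Y72, Y12} — violation
A=5: row 6 → E = Y67 ✓
A=6: row 7 → E = Y22 ✓
A=11: row 10 → E = Y33 ✓
A=2: row 12 → E = Y62 ✓
A=15: row 13 → E = Y27 ✓
A=4: row 14 → E = Y89 ✓
Two rows agree on A but differ on E, so A → E does not hold.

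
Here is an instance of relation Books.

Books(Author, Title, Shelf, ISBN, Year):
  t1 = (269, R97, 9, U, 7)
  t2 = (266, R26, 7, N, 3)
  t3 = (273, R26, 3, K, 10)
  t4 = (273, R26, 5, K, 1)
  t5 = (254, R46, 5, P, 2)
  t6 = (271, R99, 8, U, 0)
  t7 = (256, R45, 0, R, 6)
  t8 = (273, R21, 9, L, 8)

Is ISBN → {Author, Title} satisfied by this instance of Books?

No

ISBN=U: rows 1, 6 → {Author,Title} takes values {(269, R97), (271, R99)} — violation
ISBN=N: row 2 → {Author,Title} = (266, R26) ✓
ISBN=K: rows 3, 4 → {Author,Title} = (273, R26), (273, R26) ✓
ISBN=P: row 5 → {Author,Title} = (254, R46) ✓
ISBN=R: row 7 → {Author,Title} = (256, R45) ✓
ISBN=L: row 8 → {Author,Title} = (273, R21) ✓
Two rows agree on ISBN but differ on {Author, Title}, so ISBN → {Author, Title} does not hold.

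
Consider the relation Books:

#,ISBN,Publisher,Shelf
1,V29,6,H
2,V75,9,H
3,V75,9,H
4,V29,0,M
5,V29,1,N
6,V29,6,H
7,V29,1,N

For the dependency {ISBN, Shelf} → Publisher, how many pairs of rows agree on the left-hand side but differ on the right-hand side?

0

(ISBN=V29, Shelf=H): all 2 rows agree on Publisher — 0 pairs.
(ISBN=V75, Shelf=H): all 2 rows agree on Publisher — 0 pairs.
(ISBN=V29, Shelf=N): all 2 rows agree on Publisher — 0 pairs.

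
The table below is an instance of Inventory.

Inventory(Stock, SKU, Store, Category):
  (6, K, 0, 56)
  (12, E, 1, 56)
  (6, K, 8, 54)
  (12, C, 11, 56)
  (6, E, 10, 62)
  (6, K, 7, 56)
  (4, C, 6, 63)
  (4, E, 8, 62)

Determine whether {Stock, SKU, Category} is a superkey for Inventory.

Two distinct rows share (Stock=6, SKU=K, Category=56), so {Stock, SKU, Category} does not determine every attribute — not a superkey.

No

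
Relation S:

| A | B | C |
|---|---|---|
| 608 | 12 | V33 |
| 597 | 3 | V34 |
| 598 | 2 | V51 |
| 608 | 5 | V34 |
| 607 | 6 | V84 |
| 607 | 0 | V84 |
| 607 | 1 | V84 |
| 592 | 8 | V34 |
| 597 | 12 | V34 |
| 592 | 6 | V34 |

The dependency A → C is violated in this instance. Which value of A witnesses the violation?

A=608: 2 rows → C takes values {V33, V34} — violation
A=597: 2 rows → C = V34, V34 ✓
A=598: 1 row → C = V51 ✓
A=607: 3 rows → C = V84, V84, V84 ✓
A=592: 2 rows → C = V34, V34 ✓
The only A value with inconsistent C is A=608.

608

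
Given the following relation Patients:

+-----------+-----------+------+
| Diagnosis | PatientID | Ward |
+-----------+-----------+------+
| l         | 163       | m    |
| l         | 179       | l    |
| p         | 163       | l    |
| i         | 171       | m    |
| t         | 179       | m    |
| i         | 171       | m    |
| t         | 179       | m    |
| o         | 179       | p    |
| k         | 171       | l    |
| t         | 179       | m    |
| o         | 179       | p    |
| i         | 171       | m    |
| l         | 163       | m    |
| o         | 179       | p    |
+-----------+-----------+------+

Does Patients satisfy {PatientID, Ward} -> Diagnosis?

Yes

(PatientID=163, Ward=m): 2 rows → Diagnosis = l, l ✓
(PatientID=179, Ward=l): 1 row → Diagnosis = l ✓
(PatientID=163, Ward=l): 1 row → Diagnosis = p ✓
(PatientID=171, Ward=m): 3 rows → Diagnosis = i, i, i ✓
(PatientID=179, Ward=m): 3 rows → Diagnosis = t, t, t ✓
(PatientID=179, Ward=p): 3 rows → Diagnosis = o, o, o ✓
(PatientID=171, Ward=l): 1 row → Diagnosis = k ✓
Every {PatientID, Ward} value is associated with a single Diagnosis value, so {PatientID, Ward} -> Diagnosis holds.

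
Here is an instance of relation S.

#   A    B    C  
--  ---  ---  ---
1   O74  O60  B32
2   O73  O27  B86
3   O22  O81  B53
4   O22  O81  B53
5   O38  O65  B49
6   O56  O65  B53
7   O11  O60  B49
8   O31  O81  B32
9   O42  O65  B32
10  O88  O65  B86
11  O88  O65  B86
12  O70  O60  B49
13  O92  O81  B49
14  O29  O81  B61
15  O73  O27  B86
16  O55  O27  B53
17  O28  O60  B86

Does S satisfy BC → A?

No

(B=O60, C=B32): row 1 → A = O74 ✓
(B=O27, C=B86): rows 2, 15 → A = O73, O73 ✓
(B=O81, C=B53): rows 3, 4 → A = O22, O22 ✓
(B=O65, C=B49): row 5 → A = O38 ✓
(B=O65, C=B53): row 6 → A = O56 ✓
(B=O60, C=B49): rows 7, 12 → A takes values {O11, O70} — violation
(B=O81, C=B32): row 8 → A = O31 ✓
(B=O65, C=B32): row 9 → A = O42 ✓
(B=O65, C=B86): rows 10, 11 → A = O88, O88 ✓
(B=O81, C=B49): row 13 → A = O92 ✓
(B=O81, C=B61): row 14 → A = O29 ✓
(B=O27, C=B53): row 16 → A = O55 ✓
(B=O60, C=B86): row 17 → A = O28 ✓
Two rows agree on BC but differ on A, so BC → A does not hold.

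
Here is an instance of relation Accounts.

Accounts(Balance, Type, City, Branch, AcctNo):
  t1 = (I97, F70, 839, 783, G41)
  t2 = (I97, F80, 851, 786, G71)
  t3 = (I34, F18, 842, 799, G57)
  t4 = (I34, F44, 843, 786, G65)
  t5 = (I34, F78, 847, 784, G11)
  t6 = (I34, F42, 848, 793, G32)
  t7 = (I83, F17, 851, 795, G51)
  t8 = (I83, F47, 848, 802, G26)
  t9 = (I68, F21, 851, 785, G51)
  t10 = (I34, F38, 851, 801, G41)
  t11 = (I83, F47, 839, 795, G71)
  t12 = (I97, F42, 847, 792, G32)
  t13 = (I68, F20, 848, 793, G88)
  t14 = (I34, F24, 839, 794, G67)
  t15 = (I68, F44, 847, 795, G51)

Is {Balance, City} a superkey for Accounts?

Yes

All 15 rows have distinct {Balance, City} values, so {Balance, City} → (all attributes) holds and {Balance, City} is a superkey.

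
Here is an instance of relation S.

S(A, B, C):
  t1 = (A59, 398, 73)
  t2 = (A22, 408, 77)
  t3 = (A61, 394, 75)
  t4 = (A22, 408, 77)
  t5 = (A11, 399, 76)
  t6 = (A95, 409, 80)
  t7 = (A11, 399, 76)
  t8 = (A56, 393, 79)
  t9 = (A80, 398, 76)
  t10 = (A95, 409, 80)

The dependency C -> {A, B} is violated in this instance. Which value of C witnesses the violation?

C=73: row 1 → {A,B} = (A59, 398) ✓
C=77: rows 2, 4 → {A,B} = (A22, 408), (A22, 408) ✓
C=75: row 3 → {A,B} = (A61, 394) ✓
C=76: rows 5, 7, 9 → {A,B} takes values {(A11, 399), (A80, 398)} — violation
C=80: rows 6, 10 → {A,B} = (A95, 409), (A95, 409) ✓
C=79: row 8 → {A,B} = (A56, 393) ✓
The only C value with inconsistent RHS is C=76.

76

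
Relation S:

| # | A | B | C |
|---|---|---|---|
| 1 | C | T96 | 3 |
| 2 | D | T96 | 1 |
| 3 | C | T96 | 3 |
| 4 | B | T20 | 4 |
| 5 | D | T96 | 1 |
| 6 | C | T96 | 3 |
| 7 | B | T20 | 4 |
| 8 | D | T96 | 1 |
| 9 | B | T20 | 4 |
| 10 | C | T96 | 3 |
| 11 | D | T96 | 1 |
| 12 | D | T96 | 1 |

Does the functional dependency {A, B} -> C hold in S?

(A=C, B=T96): rows 1, 3, 6, 10 → C = 3, 3, 3, 3 ✓
(A=D, B=T96): rows 2, 5, 8, 11, 12 → C = 1, 1, 1, 1, 1 ✓
(A=B, B=T20): rows 4, 7, 9 → C = 4, 4, 4 ✓
Every {A, B} value is associated with a single C value, so {A, B} -> C holds.

Yes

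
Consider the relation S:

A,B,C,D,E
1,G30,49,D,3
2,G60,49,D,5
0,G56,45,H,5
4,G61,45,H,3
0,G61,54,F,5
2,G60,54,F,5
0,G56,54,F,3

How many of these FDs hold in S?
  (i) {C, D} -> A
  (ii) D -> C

(i) {C, D} -> A: (C=49, D=D): 2 rows → A takes values {1, 2} — violation; (C=45, D=H): 2 rows → A takes values {0, 4} — violation; (C=54, D=F): 3 rows → A takes values {0, 2} — violation — fails.
(ii) D -> C: every LHS value maps to a single RHS value — holds.
1 of the 2 dependencies holds.

1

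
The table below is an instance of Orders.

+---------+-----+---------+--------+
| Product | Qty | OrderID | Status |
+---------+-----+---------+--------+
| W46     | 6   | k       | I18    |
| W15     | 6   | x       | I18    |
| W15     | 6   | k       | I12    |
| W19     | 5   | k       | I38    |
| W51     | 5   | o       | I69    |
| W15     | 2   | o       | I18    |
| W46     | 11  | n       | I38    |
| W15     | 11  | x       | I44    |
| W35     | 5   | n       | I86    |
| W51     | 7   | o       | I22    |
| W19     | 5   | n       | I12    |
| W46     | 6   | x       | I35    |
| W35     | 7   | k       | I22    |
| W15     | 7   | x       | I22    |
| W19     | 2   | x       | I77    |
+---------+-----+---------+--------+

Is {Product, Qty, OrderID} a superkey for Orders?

All 15 rows have distinct {Product, Qty, OrderID} values, so {Product, Qty, OrderID} → (all attributes) holds and {Product, Qty, OrderID} is a superkey.

Yes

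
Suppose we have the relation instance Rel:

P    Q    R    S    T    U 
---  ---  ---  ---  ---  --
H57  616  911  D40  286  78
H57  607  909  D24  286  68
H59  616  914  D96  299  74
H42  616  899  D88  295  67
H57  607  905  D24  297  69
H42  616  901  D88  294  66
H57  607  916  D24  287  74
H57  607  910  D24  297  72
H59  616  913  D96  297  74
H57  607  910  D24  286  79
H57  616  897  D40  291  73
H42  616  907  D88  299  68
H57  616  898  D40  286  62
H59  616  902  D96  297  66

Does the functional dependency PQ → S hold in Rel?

(P=H57, Q=616): 3 rows → S = D40, D40, D40 ✓
(P=H57, Q=607): 5 rows → S = D24, D24, D24, D24, D24 ✓
(P=H59, Q=616): 3 rows → S = D96, D96, D96 ✓
(P=H42, Q=616): 3 rows → S = D88, D88, D88 ✓
Every PQ value is associated with a single S value, so PQ → S holds.

Yes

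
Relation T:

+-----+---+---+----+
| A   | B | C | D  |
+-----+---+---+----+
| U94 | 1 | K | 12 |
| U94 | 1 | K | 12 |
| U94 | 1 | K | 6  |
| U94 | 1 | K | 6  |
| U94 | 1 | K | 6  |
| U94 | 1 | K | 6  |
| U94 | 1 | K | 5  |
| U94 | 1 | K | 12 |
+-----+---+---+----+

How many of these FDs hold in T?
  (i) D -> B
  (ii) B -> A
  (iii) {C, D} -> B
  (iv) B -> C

(i) D -> B: every LHS value maps to a single RHS value — holds.
(ii) B -> A: every LHS value maps to a single RHS value — holds.
(iii) {C, D} -> B: every LHS value maps to a single RHS value — holds.
(iv) B -> C: every LHS value maps to a single RHS value — holds.
4 of the 4 dependencies hold.

4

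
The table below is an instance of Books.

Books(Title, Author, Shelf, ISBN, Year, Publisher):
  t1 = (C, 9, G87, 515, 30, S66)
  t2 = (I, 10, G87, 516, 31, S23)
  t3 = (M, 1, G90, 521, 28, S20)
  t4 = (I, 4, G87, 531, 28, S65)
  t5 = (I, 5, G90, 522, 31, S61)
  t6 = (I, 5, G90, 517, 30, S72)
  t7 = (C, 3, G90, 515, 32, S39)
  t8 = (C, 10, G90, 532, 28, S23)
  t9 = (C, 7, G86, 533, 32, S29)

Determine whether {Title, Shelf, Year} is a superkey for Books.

Yes

All 9 rows have distinct {Title, Shelf, Year} values, so {Title, Shelf, Year} → (all attributes) holds and {Title, Shelf, Year} is a superkey.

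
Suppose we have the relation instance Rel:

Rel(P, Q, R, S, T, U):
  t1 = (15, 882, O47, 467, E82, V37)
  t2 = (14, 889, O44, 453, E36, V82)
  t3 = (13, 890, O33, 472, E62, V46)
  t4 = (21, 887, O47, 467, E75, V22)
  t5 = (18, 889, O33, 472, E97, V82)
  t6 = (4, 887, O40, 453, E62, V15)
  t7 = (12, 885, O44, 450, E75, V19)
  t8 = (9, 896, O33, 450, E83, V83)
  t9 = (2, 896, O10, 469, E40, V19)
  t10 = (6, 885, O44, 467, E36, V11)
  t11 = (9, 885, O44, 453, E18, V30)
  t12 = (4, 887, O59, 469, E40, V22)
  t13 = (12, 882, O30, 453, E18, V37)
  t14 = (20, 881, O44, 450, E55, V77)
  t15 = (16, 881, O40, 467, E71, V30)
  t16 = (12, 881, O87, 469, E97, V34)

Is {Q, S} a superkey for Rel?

All 16 rows have distinct {Q, S} values, so {Q, S} → (all attributes) holds and {Q, S} is a superkey.

Yes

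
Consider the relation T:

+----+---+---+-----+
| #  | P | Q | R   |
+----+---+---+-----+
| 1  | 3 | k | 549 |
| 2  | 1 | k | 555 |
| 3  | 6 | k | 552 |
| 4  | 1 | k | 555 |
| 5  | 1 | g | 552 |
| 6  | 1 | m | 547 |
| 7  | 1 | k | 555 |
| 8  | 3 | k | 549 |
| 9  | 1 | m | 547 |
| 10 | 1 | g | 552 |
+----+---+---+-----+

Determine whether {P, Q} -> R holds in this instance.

Yes

(P=3, Q=k): rows 1, 8 → R = 549, 549 ✓
(P=1, Q=k): rows 2, 4, 7 → R = 555, 555, 555 ✓
(P=6, Q=k): row 3 → R = 552 ✓
(P=1, Q=g): rows 5, 10 → R = 552, 552 ✓
(P=1, Q=m): rows 6, 9 → R = 547, 547 ✓
Every {P, Q} value is associated with a single R value, so {P, Q} -> R holds.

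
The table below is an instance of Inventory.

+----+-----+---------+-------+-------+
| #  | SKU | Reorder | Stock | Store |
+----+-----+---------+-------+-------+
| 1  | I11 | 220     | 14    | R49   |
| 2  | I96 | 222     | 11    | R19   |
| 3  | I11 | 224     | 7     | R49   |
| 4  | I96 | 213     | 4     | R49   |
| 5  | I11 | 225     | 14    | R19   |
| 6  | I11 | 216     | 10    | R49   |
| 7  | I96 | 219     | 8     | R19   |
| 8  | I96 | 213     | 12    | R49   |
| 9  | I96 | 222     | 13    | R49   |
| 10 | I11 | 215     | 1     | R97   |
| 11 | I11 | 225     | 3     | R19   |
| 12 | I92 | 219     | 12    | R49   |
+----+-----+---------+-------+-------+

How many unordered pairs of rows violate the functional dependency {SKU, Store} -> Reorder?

(SKU=I11, Store=R49): violating pairs (1,3), (1,6), (3,6) — 3 pairs.
(SKU=I96, Store=R19): violating pairs (2,7) — 1 pair.
(SKU=I96, Store=R49): violating pairs (4,9), (8,9) — 2 pairs.
(SKU=I11, Store=R19): all 2 rows agree on Reorder — 0 pairs.

6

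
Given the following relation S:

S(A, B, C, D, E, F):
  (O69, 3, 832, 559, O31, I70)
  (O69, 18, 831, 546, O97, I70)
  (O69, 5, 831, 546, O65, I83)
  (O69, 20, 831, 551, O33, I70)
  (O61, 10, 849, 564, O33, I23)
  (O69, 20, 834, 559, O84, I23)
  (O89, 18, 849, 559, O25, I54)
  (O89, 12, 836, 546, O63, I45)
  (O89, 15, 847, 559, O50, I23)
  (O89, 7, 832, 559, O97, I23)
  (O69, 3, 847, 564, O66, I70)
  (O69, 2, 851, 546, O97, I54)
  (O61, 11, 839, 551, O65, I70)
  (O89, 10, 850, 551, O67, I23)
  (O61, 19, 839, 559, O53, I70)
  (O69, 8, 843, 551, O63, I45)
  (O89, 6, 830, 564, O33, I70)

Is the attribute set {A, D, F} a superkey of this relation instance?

No

Two distinct rows share (A=O89, D=559, F=I23), so {A, D, F} does not determine every attribute — not a superkey.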